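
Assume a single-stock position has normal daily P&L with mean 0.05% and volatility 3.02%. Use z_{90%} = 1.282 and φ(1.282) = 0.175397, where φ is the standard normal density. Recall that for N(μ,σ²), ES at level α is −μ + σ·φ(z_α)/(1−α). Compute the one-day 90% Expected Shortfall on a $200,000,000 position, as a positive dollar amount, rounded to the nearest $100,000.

Tail multiplier: φ(z)/(1−α) = 0.175397 / 0.1 = 1.754.
ES = −(0.05%) + 3.02% × 1.754 = 5.247%.
On $200,000,000: 0.05247 × $200,000,000 = $10,494,000.

$10,500,000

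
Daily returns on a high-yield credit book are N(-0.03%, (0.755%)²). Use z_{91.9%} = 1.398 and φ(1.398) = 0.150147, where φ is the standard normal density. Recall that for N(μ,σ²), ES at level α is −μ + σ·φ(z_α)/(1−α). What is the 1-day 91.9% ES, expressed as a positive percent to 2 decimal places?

Tail multiplier: φ(z)/(1−α) = 0.150147 / 0.081 = 1.854.
ES = −(-0.03%) + 0.755% × 1.854 = 1.430%.

1.43%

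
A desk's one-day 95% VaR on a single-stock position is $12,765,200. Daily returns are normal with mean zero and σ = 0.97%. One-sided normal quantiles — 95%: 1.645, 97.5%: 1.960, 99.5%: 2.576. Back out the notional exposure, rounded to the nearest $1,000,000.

$800,000,000

VaR as a fraction of value: z·σ = 1.645 × 0.97% = 1.59565%.
Position = $12,765,200 / 0.0159565 = $800,000,000.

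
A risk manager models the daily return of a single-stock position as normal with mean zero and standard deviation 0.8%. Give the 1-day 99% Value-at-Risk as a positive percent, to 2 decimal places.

At 99% one-sided, z = 2.326.
VaR = z·σ = 2.326 × 0.8% = 1.861%.

1.86%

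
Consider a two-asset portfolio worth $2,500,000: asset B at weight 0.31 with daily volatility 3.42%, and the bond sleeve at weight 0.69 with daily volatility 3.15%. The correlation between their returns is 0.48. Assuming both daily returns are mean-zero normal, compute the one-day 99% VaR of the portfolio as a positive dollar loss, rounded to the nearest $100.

$165,100

σ_p² = 0.31²·3.42² + 0.69²·3.15² + 2·0.48·0.31·0.69·3.42·3.15 = 8.0603 (%²).
σ_p = √8.0603 = 2.839%.
At 99%, z = 2.326.
VaR = 2.326 × 2.839% = 6.604%; on $2,500,000 that is $165,100.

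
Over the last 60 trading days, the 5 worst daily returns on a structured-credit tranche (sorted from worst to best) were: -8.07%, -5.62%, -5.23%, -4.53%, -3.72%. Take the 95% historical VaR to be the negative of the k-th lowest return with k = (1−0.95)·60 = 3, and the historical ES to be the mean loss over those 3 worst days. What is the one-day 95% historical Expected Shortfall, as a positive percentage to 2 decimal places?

6.31%

The 3 worst returns sum to -18.92%.
ES = −(-18.92%) / 3 = 6.3066…% ≈ 6.31%.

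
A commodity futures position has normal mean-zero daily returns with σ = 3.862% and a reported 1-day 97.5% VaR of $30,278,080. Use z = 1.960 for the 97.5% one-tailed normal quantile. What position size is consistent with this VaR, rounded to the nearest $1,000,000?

$400,000,000

VaR as a fraction of value: z·σ = 1.960 × 3.862% = 7.56952%.
Position = $30,278,080 / 0.0756952 = $400,000,000.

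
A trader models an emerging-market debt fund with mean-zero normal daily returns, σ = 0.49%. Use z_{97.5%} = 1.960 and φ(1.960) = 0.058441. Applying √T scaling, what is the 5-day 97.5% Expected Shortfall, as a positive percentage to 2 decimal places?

2.56%

σ_{5d} = 0.49% × √5 = 1.096%.
ES multiplier = φ(z)/(1−α) = 0.058441/0.025 = 2.338.
ES = 1.096% × 2.338 = 2.562%.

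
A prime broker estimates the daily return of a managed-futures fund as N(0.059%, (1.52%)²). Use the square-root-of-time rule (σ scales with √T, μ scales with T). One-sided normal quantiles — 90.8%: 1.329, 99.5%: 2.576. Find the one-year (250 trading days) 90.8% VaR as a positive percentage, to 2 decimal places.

17.19%

σ_{250d} = 1.52% × √250 = 24.033%; μ_{250d} = 250 × 0.059% = 14.750%.
VaR = −(14.750%) + 1.329 × 24.033% = 17.190%.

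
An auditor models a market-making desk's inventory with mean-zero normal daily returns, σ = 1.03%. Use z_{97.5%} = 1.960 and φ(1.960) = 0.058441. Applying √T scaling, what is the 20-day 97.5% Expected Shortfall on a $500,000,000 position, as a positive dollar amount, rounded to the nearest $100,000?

σ_{20d} = 1.03% × √20 = 4.606%.
ES multiplier = φ(z)/(1−α) = 0.058441/0.025 = 2.338.
ES = 4.606% × 2.338 = 10.769%; on $500,000,000: $53,845,000.

$53,800,000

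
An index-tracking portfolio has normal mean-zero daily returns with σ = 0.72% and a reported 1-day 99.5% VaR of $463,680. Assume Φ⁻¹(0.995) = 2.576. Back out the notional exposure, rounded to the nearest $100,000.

VaR as a fraction of value: z·σ = 2.576 × 0.72% = 1.85472%.
Position = $463,680 / 0.0185472 = $25,000,000.

$25,000,000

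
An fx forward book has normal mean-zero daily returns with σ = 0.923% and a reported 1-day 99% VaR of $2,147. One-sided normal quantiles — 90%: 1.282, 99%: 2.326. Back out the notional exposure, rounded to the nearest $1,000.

$100,000

VaR as a fraction of value: z·σ = 2.326 × 0.923% = 2.1469%.
Position = $2,147 / 0.021469 = $100,005.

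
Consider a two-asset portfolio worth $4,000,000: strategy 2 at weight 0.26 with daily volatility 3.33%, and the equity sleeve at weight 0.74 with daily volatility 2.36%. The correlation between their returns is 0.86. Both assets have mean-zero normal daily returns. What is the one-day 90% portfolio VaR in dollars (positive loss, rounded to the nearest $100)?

$129,700

σ_p² = 0.26²·3.33² + 0.74²·2.36² + 2·0.86·0.26·0.74·3.33·2.36 = 6.4002 (%²).
σ_p = √6.4002 = 2.530%.
At 90%, z = 1.282.
VaR = 1.282 × 2.530% = 3.243%; on $4,000,000 that is $129,720.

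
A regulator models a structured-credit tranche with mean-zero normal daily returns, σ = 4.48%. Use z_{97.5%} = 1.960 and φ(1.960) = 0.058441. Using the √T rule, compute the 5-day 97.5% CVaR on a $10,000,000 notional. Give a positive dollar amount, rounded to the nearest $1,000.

σ_{5d} = 4.48% × √5 = 10.018%.
ES multiplier = φ(z)/(1−α) = 0.058441/0.025 = 2.338.
ES = 10.018% × 2.338 = 23.422%; on $10,000,000: $2,342,200.

$2,342,000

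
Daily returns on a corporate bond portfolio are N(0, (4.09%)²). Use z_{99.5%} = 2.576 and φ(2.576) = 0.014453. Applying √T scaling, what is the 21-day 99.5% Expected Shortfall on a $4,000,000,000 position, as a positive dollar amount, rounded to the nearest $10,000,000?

σ_{21d} = 4.09% × √21 = 18.743%.
ES multiplier = φ(z)/(1−α) = 0.014453/0.005 = 2.891.
ES = 18.743% × 2.891 = 54.186%; on $4,000,000,000: $2,167,440,000.

$2,170,000,000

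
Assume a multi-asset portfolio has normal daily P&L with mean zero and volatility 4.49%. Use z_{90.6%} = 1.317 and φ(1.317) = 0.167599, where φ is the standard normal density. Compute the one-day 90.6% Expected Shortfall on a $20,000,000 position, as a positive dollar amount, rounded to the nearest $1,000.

Tail multiplier: φ(z)/(1−α) = 0.167599 / 0.094 = 1.783.
ES = 4.49% × 1.783 = 8.006%.
On $20,000,000: 0.08006 × $20,000,000 = $1,601,200.

$1,601,000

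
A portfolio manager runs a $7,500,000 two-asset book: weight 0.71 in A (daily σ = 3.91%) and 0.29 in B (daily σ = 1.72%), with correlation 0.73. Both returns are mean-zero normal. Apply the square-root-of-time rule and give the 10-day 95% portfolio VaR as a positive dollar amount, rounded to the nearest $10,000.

σ_p = √(0.71²·3.91² + 0.29²·1.72² + 2·0.73·0.71·0.29·3.91·1.72) = 3.159%.
σ_{10d} = 3.159% × √10 = 9.990%.
z(95%) = 1.645.
VaR = 1.645 × 9.990% = 16.434%; on $7,500,000 that is $1,232,550.

$1,230,000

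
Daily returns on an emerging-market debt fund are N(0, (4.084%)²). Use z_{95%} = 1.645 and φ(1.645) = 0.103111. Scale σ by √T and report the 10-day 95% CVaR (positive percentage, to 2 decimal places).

σ_{10d} = 4.084% × √10 = 12.915%.
ES multiplier = φ(z)/(1−α) = 0.103111/0.05 = 2.062.
ES = 12.915% × 2.062 = 26.631%.

26.63%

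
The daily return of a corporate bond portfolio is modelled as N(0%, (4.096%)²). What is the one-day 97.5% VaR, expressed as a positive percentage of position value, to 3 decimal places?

At 97.5% one-sided, z = 1.960.
VaR = z·σ = 1.960 × 4.096% = 8.028%.

8.028%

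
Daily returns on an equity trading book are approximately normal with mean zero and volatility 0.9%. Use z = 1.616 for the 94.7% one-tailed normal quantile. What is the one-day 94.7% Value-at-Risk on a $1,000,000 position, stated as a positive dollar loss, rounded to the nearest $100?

$14,500

VaR = z·σ = 1.616 × 0.9% = 1.454%.
On $1,000,000: 0.01454 × $1,000,000 = $14,540.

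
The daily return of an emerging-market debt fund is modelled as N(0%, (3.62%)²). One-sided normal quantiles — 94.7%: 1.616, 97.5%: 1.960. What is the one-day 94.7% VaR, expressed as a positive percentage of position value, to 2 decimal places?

5.85%

VaR = z·σ = 1.616 × 3.62% = 5.850%.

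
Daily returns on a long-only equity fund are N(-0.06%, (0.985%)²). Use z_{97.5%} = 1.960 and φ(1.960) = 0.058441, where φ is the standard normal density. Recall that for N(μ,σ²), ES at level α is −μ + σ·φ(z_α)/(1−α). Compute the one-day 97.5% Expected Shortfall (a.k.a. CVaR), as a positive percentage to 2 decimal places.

2.36%

Tail multiplier: φ(z)/(1−α) = 0.058441 / 0.025 = 2.338.
ES = −(-0.06%) + 0.985% × 2.338 = 2.363%.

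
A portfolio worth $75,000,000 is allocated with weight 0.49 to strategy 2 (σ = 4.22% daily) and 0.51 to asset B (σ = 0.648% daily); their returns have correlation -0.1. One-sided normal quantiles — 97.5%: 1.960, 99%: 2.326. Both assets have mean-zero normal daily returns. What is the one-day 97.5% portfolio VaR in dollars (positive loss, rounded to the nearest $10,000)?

σ_p² = 0.49²·4.22² + 0.51²·0.648² + 2·-0.1·0.49·0.51·4.22·0.648 = 4.2483 (%²).
σ_p = √4.2483 = 2.061%.
VaR = 1.960 × 2.061% = 4.040%; on $75,000,000 that is $3,030,000.

$3,030,000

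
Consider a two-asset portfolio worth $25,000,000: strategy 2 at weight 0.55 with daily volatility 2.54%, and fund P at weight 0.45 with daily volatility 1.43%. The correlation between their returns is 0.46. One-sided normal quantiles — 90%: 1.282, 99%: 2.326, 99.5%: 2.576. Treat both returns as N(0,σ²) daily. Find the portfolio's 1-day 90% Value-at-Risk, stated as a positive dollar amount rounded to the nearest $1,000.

$573,000

σ_p² = 0.55²·2.54² + 0.45²·1.43² + 2·0.46·0.55·0.45·2.54·1.43 = 3.1928 (%²).
σ_p = √3.1928 = 1.787%.
VaR = 1.282 × 1.787% = 2.291%; on $25,000,000 that is $572,750.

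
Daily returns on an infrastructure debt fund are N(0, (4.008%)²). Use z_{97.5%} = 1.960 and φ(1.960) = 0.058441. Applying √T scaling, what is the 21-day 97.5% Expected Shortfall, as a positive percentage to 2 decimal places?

42.94%

σ_{21d} = 4.008% × √21 = 18.367%.
ES multiplier = φ(z)/(1−α) = 0.058441/0.025 = 2.338.
ES = 18.367% × 2.338 = 42.942%.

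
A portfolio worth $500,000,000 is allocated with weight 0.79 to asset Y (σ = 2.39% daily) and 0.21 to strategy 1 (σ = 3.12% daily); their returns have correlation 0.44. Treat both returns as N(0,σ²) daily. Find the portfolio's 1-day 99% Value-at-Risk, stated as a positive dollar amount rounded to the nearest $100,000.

$26,200,000

σ_p² = 0.79²·2.39² + 0.21²·3.12² + 2·0.44·0.79·0.21·2.39·3.12 = 5.0828 (%²).
σ_p = √5.0828 = 2.255%.
At 99%, z = 2.326.
VaR = 2.326 × 2.255% = 5.245%; on $500,000,000 that is $26,225,000.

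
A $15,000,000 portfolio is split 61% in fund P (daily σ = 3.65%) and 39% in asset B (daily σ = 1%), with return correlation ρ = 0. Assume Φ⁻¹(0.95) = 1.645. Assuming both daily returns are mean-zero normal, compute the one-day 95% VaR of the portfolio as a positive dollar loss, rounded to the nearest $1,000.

$558,000

σ_p² = 0.61²·3.65² + 0.39²·1² + 2·0·0.61·0.39·3.65·1 = 5.1094 (%²).
σ_p = √5.1094 = 2.260%.
VaR = 1.645 × 2.260% = 3.718%; on $15,000,000 that is $557,700.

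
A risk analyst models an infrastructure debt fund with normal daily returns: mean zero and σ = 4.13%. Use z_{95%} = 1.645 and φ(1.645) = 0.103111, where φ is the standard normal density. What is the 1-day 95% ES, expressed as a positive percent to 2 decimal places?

8.52%

Tail multiplier: φ(z)/(1−α) = 0.103111 / 0.05 = 2.062.
ES = 4.13% × 2.062 = 8.516%.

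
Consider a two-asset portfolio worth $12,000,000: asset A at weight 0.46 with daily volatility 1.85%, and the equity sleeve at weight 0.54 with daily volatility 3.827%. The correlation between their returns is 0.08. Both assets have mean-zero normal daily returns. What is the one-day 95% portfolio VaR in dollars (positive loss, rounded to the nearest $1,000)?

$453,000

σ_p² = 0.46²·1.85² + 0.54²·3.827² + 2·0.08·0.46·0.54·1.85·3.827 = 5.2763 (%²).
σ_p = √5.2763 = 2.297%.
At 95%, z = 1.645.
VaR = 1.645 × 2.297% = 3.779%; on $12,000,000 that is $453,480.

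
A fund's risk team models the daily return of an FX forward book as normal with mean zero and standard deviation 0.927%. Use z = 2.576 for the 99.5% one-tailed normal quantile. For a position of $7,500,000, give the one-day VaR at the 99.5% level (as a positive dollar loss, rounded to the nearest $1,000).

VaR = z·σ = 2.576 × 0.927% = 2.388%.
On $7,500,000: 0.02388 × $7,500,000 = $179,100.

$179,000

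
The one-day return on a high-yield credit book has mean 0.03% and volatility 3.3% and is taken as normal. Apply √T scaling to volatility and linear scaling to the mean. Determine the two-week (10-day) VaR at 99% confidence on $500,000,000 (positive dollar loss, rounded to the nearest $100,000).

At 99%, z = 2.326.
σ_{10d} = 3.3% × √10 = 10.436%; μ_{10d} = 10 × 0.03% = 0.300%.
VaR = −(0.300%) + 2.326 × 10.436% = 23.974%.
On $500,000,000: 0.23974 × $500,000,000 = $119,870,000.

$119,900,000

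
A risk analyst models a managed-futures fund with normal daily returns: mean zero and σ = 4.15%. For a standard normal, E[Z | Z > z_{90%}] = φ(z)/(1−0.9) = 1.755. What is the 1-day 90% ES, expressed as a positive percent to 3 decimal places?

7.283%

ES = 4.15% × 1.755 = 7.283%.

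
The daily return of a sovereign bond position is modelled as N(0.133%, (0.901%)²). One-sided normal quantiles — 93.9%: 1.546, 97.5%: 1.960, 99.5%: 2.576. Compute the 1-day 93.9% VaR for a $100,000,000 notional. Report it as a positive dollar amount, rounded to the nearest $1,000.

$1,260,000

VaR = −μ + z·σ = −(0.133%) + 1.546 × 0.901% = 1.260%.
On $100,000,000: 0.01260 × $100,000,000 = $1,260,000.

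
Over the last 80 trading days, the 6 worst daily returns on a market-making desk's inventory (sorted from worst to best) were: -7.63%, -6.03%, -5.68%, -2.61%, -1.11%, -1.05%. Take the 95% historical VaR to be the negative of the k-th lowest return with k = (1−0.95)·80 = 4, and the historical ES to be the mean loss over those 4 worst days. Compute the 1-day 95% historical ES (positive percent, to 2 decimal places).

5.49%

The 4 worst returns sum to -21.95%.
ES = −(-21.95%) / 4 = 5.4875% ≈ 5.49%.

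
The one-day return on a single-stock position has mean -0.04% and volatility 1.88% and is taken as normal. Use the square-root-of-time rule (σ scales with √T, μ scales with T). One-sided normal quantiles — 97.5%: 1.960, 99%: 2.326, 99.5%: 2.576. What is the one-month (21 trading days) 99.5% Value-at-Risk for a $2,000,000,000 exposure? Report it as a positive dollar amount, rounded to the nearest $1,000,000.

σ_{21d} = 1.88% × √21 = 8.615%; μ_{21d} = 21 × -0.04% = -0.840%.
VaR = −(-0.840%) + 2.576 × 8.615% = 23.032%.
On $2,000,000,000: 0.23032 × $2,000,000,000 = $460,640,000.

$461,000,000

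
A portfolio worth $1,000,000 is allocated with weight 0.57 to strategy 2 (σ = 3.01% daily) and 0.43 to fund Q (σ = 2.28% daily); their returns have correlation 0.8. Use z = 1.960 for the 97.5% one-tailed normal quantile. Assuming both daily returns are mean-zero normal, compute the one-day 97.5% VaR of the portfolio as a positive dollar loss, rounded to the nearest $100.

$50,300

σ_p² = 0.57²·3.01² + 0.43²·2.28² + 2·0.8·0.57·0.43·3.01·2.28 = 6.5961 (%²).
σ_p = √6.5961 = 2.568%.
VaR = 1.960 × 2.568% = 5.033%; on $1,000,000 that is $50,330.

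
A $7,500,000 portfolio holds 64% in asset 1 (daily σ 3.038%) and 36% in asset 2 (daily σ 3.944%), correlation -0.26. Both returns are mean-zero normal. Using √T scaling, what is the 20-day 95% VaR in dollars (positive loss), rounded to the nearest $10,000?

σ_p = √(0.64²·3.038² + 0.36²·3.944² + 2·-0.26·0.64·0.36·3.038·3.944) = 2.088%.
σ_{20d} = 2.088% × √20 = 9.338%.
z(95%) = 1.645.
VaR = 1.645 × 9.338% = 15.361%; on $7,500,000 that is $1,152,075.

$1,150,000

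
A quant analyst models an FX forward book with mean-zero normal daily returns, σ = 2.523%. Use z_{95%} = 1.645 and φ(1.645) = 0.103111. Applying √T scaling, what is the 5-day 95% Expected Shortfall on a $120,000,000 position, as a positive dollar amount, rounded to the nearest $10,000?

$13,960,000

σ_{5d} = 2.523% × √5 = 5.642%.
ES multiplier = φ(z)/(1−α) = 0.103111/0.05 = 2.062.
ES = 5.642% × 2.062 = 11.634%; on $120,000,000: $13,960,800.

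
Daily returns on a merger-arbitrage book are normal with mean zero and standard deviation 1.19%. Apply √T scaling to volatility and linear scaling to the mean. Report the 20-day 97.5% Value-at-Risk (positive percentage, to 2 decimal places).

10.43%

At 97.5%, z = 1.960.
σ_{20d} = 1.19% × √20 = 5.322%.
VaR = 1.960 × 5.322% = 10.431%.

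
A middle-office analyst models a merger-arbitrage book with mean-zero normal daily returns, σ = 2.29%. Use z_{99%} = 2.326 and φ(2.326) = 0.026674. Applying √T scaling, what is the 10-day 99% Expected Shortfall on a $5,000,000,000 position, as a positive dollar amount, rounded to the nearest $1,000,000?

$966,000,000

σ_{10d} = 2.29% × √10 = 7.242%.
ES multiplier = φ(z)/(1−α) = 0.026674/0.01 = 2.667.
ES = 7.242% × 2.667 = 19.314%; on $5,000,000,000: $965,700,000.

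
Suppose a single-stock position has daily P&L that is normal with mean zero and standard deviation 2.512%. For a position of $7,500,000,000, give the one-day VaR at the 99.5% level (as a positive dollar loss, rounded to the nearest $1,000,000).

$485,000,000

At 99.5% one-sided, z = 2.576.
VaR = z·σ = 2.576 × 2.512% = 6.471%.
On $7,500,000,000: 0.06471 × $7,500,000,000 = $485,325,000.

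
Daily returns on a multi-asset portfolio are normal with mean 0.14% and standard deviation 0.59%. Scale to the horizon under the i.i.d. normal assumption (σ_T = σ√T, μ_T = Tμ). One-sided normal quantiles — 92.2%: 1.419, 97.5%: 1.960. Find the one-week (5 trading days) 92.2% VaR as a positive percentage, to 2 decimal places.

σ_{5d} = 0.59% × √5 = 1.319%; μ_{5d} = 5 × 0.14% = 0.700%.
VaR = −(0.700%) + 1.419 × 1.319% = 1.172%.

1.17%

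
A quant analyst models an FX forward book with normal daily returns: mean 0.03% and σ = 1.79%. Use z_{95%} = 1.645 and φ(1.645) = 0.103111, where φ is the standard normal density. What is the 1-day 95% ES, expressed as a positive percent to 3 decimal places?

Tail multiplier: φ(z)/(1−α) = 0.103111 / 0.05 = 2.062.
ES = −(0.03%) + 1.79% × 2.062 = 3.661%.

3.661%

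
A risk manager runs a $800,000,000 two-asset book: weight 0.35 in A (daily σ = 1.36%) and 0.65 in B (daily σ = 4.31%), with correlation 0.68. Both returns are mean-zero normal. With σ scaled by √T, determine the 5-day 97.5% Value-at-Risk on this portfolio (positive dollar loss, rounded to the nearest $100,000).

$110,300,000

σ_p = √(0.35²·1.36² + 0.65²·4.31² + 2·0.68·0.35·0.65·1.36·4.31) = 3.145%.
σ_{5d} = 3.145% × √5 = 7.032%.
z(97.5%) = 1.960.
VaR = 1.960 × 7.032% = 13.783%; on $800,000,000 that is $110,264,000.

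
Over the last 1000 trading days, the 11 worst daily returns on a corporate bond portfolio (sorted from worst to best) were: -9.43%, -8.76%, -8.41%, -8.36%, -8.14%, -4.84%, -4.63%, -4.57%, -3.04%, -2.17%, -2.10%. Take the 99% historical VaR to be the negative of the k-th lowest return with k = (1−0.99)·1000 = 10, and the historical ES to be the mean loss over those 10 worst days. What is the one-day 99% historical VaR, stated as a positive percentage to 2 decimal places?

2.17%

k = 10; the 10th lowest return is -2.17%, so VaR = 2.17%.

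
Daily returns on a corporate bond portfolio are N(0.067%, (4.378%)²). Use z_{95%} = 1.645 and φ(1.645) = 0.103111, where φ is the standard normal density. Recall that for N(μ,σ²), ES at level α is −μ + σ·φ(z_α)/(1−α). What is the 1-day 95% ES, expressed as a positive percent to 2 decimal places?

8.96%

Tail multiplier: φ(z)/(1−α) = 0.103111 / 0.05 = 2.062.
ES = −(0.067%) + 4.378% × 2.062 = 8.960%.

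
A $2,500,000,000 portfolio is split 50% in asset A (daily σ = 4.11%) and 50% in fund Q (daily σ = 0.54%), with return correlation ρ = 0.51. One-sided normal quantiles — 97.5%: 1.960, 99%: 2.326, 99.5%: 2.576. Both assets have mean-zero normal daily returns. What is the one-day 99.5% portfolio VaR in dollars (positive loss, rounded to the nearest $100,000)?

σ_p² = 0.5²·4.11² + 0.5²·0.54² + 2·0.51·0.5·0.5·4.11·0.54 = 4.8619 (%²).
σ_p = √4.8619 = 2.205%.
VaR = 2.576 × 2.205% = 5.680%; on $2,500,000,000 that is $142,000,000.

$142,000,000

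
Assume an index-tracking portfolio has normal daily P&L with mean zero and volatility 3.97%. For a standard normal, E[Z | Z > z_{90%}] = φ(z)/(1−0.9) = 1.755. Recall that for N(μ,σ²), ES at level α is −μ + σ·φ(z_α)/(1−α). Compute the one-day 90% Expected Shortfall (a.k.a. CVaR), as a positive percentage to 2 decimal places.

6.97%

ES = 3.97% × 1.755 = 6.967%.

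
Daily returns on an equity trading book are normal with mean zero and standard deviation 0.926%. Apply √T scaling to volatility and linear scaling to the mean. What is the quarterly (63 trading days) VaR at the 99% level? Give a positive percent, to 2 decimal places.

17.10%

At 99%, z = 2.326.
σ_{63d} = 0.926% × √63 = 7.350%.
VaR = 2.326 × 7.350% = 17.096%.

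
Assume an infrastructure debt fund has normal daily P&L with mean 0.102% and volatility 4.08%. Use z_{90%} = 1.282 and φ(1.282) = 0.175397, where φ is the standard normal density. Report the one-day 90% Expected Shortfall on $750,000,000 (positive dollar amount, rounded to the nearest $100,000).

$52,900,000

Tail multiplier: φ(z)/(1−α) = 0.175397 / 0.1 = 1.754.
ES = −(0.102%) + 4.08% × 1.754 = 7.054%.
On $750,000,000: 0.07054 × $750,000,000 = $52,905,000.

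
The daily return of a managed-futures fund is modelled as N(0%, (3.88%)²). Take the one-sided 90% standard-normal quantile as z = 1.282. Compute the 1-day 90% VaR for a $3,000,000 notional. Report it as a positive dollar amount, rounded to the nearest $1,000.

$149,000

VaR = z·σ = 1.282 × 3.88% = 4.974%.
On $3,000,000: 0.04974 × $3,000,000 = $149,220.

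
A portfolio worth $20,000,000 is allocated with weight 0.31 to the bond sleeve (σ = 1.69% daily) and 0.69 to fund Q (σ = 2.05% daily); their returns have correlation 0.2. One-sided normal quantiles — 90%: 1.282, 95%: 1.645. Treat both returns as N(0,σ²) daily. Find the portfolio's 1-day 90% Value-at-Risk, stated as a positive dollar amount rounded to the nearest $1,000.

σ_p² = 0.31²·1.69² + 0.69²·2.05² + 2·0.2·0.31·0.69·1.69·2.05 = 2.5717 (%²).
σ_p = √2.5717 = 1.604%.
VaR = 1.282 × 1.604% = 2.056%; on $20,000,000 that is $411,200.

$411,000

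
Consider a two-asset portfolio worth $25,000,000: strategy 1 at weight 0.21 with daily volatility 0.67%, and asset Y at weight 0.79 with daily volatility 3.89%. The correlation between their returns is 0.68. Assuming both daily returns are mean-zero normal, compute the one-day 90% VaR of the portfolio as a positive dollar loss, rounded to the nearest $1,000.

σ_p² = 0.21²·0.67² + 0.79²·3.89² + 2·0.68·0.21·0.79·0.67·3.89 = 10.0518 (%²).
σ_p = √10.0518 = 3.170%.
At 90%, z = 1.282.
VaR = 1.282 × 3.170% = 4.064%; on $25,000,000 that is $1,016,000.

$1,016,000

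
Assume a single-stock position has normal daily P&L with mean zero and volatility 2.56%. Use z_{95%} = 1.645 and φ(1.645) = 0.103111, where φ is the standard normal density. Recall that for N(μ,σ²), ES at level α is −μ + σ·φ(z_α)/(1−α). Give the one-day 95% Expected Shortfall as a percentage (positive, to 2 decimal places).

Tail multiplier: φ(z)/(1−α) = 0.103111 / 0.05 = 2.062.
ES = 2.56% × 2.062 = 5.279%.

5.28%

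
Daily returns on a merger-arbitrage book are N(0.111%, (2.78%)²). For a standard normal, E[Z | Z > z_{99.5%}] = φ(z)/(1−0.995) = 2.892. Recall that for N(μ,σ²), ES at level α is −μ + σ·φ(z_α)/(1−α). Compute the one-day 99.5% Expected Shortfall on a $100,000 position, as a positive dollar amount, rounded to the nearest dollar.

$7,929

ES = −(0.111%) + 2.78% × 2.892 = 7.929%.
On $100,000: 0.07929 × $100,000 = $7,929.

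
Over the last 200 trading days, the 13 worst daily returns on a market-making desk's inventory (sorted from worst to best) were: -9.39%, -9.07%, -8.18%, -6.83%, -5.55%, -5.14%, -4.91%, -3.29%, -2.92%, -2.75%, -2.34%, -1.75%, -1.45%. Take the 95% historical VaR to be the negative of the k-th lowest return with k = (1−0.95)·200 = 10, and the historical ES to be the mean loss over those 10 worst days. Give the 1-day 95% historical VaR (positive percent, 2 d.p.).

k = 10; the 10th lowest return is -2.75%, so VaR = 2.75%.

2.75%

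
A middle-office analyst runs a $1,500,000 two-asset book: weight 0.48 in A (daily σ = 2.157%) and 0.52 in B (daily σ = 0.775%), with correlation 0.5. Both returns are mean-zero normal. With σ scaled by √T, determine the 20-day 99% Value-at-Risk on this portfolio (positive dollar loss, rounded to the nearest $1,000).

$201,000

σ_p = √(0.48²·2.157² + 0.52²·0.775² + 2·0.5·0.48·0.52·2.157·0.775) = 1.285%.
σ_{20d} = 1.285% × √20 = 5.747%.
z(99%) = 2.326.
VaR = 2.326 × 5.747% = 13.368%; on $1,500,000 that is $200,520.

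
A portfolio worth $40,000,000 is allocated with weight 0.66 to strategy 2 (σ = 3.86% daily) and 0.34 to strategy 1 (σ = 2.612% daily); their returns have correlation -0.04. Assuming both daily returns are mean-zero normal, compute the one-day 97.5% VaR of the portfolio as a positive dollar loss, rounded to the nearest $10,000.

σ_p² = 0.66²·3.86² + 0.34²·2.612² + 2·-0.04·0.66·0.34·3.86·2.612 = 7.0980 (%²).
σ_p = √7.0980 = 2.664%.
At 97.5%, z = 1.960.
VaR = 1.960 × 2.664% = 5.221%; on $40,000,000 that is $2,088,400.

$2,090,000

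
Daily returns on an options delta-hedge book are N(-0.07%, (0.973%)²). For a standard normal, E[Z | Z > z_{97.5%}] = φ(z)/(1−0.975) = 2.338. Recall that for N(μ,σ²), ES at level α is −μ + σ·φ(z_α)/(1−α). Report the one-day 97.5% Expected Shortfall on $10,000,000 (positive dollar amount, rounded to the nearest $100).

ES = −(-0.07%) + 0.973% × 2.338 = 2.345%.
On $10,000,000: 0.02345 × $10,000,000 = $234,500.

$234,500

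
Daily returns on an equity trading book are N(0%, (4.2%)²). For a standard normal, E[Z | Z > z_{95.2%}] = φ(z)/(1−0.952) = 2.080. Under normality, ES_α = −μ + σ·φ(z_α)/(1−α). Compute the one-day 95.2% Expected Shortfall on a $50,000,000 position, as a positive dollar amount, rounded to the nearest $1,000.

ES = 4.2% × 2.080 = 8.736%.
On $50,000,000: 0.08736 × $50,000,000 = $4,368,000.

$4,368,000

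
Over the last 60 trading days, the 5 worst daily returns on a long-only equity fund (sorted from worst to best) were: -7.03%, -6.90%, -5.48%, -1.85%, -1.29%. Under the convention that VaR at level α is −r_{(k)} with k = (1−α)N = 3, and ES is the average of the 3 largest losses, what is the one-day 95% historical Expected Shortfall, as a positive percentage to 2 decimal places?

The 3 worst returns sum to -19.41%.
ES = −(-19.41%) / 3 = 6.47%.

6.47%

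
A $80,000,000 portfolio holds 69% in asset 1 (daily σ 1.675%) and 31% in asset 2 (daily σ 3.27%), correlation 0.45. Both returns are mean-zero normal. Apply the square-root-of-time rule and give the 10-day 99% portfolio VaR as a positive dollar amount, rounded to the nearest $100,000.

σ_p = √(0.69²·1.675² + 0.31²·3.27² + 2·0.45·0.69·0.31·1.675·3.27) = 1.849%.
σ_{10d} = 1.849% × √10 = 5.847%.
z(99%) = 2.326.
VaR = 2.326 × 5.847% = 13.600%; on $80,000,000 that is $10,880,000.

$10,900,000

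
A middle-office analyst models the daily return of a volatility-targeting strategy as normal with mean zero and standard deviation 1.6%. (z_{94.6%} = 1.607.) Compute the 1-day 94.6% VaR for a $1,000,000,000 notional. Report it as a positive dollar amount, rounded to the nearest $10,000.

$25,710,000

VaR = z·σ = 1.607 × 1.6% = 2.571%.
On $1,000,000,000: 0.02571 × $1,000,000,000 = $25,710,000.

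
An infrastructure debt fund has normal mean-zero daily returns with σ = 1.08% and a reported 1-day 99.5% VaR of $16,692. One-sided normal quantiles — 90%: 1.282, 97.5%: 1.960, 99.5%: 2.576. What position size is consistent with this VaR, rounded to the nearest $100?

VaR as a fraction of value: z·σ = 2.576 × 1.08% = 2.78208%.
Position = $16,692 / 0.0278208 = $599,983.

$600,000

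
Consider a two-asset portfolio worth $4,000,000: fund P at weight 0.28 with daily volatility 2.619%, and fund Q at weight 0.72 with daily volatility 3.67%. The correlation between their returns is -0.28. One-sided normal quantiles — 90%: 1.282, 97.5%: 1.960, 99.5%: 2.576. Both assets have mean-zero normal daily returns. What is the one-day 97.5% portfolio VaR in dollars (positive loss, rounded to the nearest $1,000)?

$199,000

σ_p² = 0.28²·2.619² + 0.72²·3.67² + 2·-0.28·0.28·0.72·2.619·3.67 = 6.4349 (%²).
σ_p = √6.4349 = 2.537%.
VaR = 1.960 × 2.537% = 4.973%; on $4,000,000 that is $198,920.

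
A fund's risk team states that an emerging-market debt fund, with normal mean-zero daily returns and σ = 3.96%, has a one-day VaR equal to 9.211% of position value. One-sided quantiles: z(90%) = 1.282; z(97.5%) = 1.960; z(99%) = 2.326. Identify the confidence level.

Implied z = VaR/σ = 9.211 / 3.96 = 2.326.
This matches z(99%) = 2.326.

99%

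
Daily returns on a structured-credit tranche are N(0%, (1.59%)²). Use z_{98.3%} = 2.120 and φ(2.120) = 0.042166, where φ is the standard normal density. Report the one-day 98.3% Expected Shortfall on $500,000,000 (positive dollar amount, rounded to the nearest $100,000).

Tail multiplier: φ(z)/(1−α) = 0.042166 / 0.017 = 2.480.
ES = 1.59% × 2.480 = 3.943%.
On $500,000,000: 0.03943 × $500,000,000 = $19,715,000.

$19,700,000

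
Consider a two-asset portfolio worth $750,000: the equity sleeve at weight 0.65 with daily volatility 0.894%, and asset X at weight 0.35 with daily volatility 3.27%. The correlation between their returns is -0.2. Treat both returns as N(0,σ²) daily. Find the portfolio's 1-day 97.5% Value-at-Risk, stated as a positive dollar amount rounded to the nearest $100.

$17,300

σ_p² = 0.65²·0.894² + 0.35²·3.27² + 2·-0.2·0.65·0.35·0.894·3.27 = 1.3815 (%²).
σ_p = √1.3815 = 1.175%.
At 97.5%, z = 1.960.
VaR = 1.960 × 1.175% = 2.303%; on $750,000 that is $17,272.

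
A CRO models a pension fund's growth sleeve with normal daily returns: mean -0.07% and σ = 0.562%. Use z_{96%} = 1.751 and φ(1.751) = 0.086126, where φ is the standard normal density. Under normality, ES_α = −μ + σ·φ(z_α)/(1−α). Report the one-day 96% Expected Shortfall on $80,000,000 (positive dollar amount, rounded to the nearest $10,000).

Tail multiplier: φ(z)/(1−α) = 0.086126 / 0.04 = 2.153.
ES = −(-0.07%) + 0.562% × 2.153 = 1.280%.
On $80,000,000: 0.01280 × $80,000,000 = $1,024,000.

$1,020,000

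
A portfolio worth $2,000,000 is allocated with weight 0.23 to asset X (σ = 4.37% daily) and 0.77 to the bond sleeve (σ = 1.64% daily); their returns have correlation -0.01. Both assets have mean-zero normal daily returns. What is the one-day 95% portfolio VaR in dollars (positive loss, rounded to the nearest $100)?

σ_p² = 0.23²·4.37² + 0.77²·1.64² + 2·-0.01·0.23·0.77·4.37·1.64 = 2.5795 (%²).
σ_p = √2.5795 = 1.606%.
At 95%, z = 1.645.
VaR = 1.645 × 1.606% = 2.642%; on $2,000,000 that is $52,840.

$52,800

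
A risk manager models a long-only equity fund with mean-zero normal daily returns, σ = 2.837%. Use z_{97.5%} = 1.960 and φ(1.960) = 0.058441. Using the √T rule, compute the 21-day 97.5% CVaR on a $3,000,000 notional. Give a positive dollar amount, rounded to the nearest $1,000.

$912,000

σ_{21d} = 2.837% × √21 = 13.001%.
ES multiplier = φ(z)/(1−α) = 0.058441/0.025 = 2.338.
ES = 13.001% × 2.338 = 30.396%; on $3,000,000: $911,880.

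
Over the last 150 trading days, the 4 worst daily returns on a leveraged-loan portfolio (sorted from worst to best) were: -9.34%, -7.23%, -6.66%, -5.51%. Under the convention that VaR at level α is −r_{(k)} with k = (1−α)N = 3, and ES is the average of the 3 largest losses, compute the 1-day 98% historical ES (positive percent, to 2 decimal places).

The 3 worst returns sum to -23.23%.
ES = −(-23.23%) / 3 = 7.7433…% ≈ 7.74%.

7.74%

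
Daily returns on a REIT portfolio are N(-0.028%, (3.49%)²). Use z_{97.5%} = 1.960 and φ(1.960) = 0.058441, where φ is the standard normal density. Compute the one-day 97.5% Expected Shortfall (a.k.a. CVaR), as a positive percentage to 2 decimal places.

Tail multiplier: φ(z)/(1−α) = 0.058441 / 0.025 = 2.338.
ES = −(-0.028%) + 3.49% × 2.338 = 8.188%.

8.19%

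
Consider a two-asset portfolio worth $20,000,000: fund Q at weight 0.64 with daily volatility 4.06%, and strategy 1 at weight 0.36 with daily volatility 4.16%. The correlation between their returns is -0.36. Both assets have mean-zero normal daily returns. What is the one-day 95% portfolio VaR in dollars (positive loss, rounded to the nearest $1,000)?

$819,000

σ_p² = 0.64²·4.06² + 0.36²·4.16² + 2·-0.36·0.64·0.36·4.06·4.16 = 6.1927 (%²).
σ_p = √6.1927 = 2.489%.
At 95%, z = 1.645.
VaR = 1.645 × 2.489% = 4.094%; on $20,000,000 that is $818,800.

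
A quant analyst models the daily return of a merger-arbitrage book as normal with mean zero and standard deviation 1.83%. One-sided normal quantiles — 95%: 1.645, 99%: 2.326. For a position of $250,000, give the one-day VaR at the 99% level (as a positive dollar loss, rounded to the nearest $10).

VaR = z·σ = 2.326 × 1.83% = 4.257%.
On $250,000: 0.04257 × $250,000 = $10,642.

$10,640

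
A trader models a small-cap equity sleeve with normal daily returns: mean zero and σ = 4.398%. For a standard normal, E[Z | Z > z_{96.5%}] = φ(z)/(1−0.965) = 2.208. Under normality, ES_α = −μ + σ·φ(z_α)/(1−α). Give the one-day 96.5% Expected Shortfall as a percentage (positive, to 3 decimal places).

9.711%

ES = 4.398% × 2.208 = 9.711%.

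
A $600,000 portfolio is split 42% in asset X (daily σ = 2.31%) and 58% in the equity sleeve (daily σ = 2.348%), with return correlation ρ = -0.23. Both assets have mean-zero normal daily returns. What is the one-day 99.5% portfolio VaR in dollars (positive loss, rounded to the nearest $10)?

σ_p² = 0.42²·2.31² + 0.58²·2.348² + 2·-0.23·0.42·0.58·2.31·2.348 = 2.1881 (%²).
σ_p = √2.1881 = 1.479%.
At 99.5%, z = 2.576.
VaR = 2.576 × 1.479% = 3.810%; on $600,000 that is $22,860.

$22,860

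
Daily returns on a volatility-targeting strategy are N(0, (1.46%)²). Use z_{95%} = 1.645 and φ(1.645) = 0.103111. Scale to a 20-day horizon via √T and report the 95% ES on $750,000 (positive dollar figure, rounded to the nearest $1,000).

$101,000

σ_{20d} = 1.46% × √20 = 6.529%.
ES multiplier = φ(z)/(1−α) = 0.103111/0.05 = 2.062.
ES = 6.529% × 2.062 = 13.463%; on $750,000: $100,972.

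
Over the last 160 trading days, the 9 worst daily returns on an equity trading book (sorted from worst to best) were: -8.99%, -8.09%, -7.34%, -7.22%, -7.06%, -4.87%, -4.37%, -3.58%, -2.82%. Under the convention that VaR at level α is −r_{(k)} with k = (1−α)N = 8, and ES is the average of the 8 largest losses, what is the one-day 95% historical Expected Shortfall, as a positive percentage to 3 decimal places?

6.440%

The 8 worst returns sum to -51.52%.
ES = −(-51.52%) / 8 = 6.44% ≈ 6.440%.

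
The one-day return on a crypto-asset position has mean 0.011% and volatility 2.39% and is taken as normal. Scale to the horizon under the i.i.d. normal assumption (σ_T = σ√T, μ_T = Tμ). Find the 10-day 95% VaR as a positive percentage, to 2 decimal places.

12.32%

At 95%, z = 1.645.
σ_{10d} = 2.39% × √10 = 7.558%; μ_{10d} = 10 × 0.011% = 0.110%.
VaR = −(0.110%) + 1.645 × 7.558% = 12.323%.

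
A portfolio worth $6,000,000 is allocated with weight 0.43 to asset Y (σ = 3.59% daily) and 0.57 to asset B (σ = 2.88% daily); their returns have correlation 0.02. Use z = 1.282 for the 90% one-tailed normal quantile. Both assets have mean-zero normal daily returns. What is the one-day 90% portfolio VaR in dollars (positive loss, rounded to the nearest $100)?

σ_p² = 0.43²·3.59² + 0.57²·2.88² + 2·0.02·0.43·0.57·3.59·2.88 = 5.1792 (%²).
σ_p = √5.1792 = 2.276%.
VaR = 1.282 × 2.276% = 2.918%; on $6,000,000 that is $175,080.

$175,100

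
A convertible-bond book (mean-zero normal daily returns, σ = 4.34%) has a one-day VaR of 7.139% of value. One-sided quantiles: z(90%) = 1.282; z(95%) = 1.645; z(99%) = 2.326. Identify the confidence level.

Implied z = VaR/σ = 7.139 / 4.34 = 1.645.
This matches z(95%) = 1.645.

95%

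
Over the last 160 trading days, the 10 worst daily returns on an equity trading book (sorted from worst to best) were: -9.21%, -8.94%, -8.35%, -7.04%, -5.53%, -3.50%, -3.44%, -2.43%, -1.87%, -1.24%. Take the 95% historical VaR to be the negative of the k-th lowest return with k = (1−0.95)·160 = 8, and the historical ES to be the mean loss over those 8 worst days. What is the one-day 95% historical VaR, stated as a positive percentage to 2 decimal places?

k = 8; the 8th lowest return is -2.43%, so VaR = 2.43%.

2.43%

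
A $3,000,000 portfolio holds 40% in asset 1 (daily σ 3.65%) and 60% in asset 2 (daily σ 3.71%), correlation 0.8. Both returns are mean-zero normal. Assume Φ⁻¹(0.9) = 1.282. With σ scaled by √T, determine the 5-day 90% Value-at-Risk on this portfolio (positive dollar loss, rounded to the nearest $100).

$301,400

σ_p = √(0.4²·3.65² + 0.6²·3.71² + 2·0.8·0.4·0.6·3.65·3.71) = 3.505%.
σ_{5d} = 3.505% × √5 = 7.837%.
VaR = 1.282 × 7.837% = 10.047%; on $3,000,000 that is $301,410.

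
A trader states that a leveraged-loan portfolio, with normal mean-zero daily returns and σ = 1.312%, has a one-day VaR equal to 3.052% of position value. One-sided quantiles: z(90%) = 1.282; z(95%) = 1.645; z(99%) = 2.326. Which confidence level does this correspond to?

99%

Implied z = VaR/σ = 3.052 / 1.312 = 2.326.
This matches z(99%) = 2.326.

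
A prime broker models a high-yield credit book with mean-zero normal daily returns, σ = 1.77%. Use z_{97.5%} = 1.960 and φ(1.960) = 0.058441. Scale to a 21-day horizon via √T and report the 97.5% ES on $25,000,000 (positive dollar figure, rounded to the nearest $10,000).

σ_{21d} = 1.77% × √21 = 8.111%.
ES multiplier = φ(z)/(1−α) = 0.058441/0.025 = 2.338.
ES = 8.111% × 2.338 = 18.964%; on $25,000,000: $4,741,000.

$4,740,000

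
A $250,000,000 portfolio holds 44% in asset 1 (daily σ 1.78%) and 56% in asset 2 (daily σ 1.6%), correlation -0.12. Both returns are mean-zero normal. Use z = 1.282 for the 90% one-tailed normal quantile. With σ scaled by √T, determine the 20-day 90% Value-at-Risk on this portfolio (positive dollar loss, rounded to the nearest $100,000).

σ_p = √(0.44²·1.78² + 0.56²·1.6² + 2·-0.12·0.44·0.56·1.78·1.6) = 1.117%.
σ_{20d} = 1.117% × √20 = 4.995%.
VaR = 1.282 × 4.995% = 6.404%; on $250,000,000 that is $16,010,000.

$16,000,000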